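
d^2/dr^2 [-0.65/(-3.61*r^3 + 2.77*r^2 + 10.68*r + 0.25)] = ((3.601 - 14.079*r)*(-3.61*r^3 + 2.77*r^2 + 10.68*r + 0.25) - 0.65*(-21.66*r^2 + 11.08*r + 21.36)*(-10.83*r^2 + 5.54*r + 10.68))/(-3.61*r^3 + 2.77*r^2 + 10.68*r + 0.25)^3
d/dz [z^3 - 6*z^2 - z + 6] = 3*z^2 - 12*z - 1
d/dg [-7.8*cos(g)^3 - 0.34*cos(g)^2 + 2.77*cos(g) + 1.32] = (23.4*cos(g)^2 + 0.68*cos(g) - 2.77)*sin(g)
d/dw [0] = 0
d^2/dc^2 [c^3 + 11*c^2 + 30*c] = 6*c + 22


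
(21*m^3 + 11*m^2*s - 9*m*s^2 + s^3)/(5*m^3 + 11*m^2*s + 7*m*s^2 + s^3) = (21*m^2 - 10*m*s + s^2)/(5*m^2 + 6*m*s + s^2)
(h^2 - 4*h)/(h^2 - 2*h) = (h - 4)/(h - 2)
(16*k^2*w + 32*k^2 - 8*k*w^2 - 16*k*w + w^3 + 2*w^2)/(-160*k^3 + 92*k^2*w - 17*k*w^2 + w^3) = (-4*k*w - 8*k + w^2 + 2*w)/(40*k^2 - 13*k*w + w^2)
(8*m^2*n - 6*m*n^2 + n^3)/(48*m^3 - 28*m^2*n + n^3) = n/(6*m + n)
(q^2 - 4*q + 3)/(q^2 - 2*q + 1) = (q - 3)/(q - 1)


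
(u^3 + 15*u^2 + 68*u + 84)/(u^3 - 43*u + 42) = (u^2 + 8*u + 12)/(u^2 - 7*u + 6)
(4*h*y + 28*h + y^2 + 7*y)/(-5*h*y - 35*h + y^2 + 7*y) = (4*h + y)/(-5*h + y)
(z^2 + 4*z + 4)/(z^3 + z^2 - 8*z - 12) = 1/(z - 3)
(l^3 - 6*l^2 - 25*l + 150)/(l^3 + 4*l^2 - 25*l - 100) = (l - 6)/(l + 4)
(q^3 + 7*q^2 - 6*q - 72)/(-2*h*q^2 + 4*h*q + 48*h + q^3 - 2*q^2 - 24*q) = (q^2 + 3*q - 18)/(-2*h*q + 12*h + q^2 - 6*q)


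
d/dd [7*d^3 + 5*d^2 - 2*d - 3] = 21*d^2 + 10*d - 2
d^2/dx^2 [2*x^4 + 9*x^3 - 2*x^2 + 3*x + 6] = 24*x^2 + 54*x - 4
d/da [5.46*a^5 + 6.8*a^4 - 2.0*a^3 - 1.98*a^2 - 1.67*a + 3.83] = 27.3*a^4 + 27.2*a^3 - 6.0*a^2 - 3.96*a - 1.67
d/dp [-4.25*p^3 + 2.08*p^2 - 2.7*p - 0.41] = -12.75*p^2 + 4.16*p - 2.7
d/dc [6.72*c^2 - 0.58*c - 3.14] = 13.44*c - 0.58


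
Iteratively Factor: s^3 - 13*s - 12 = (s + 3)*(s^2 - 3*s - 4) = (s + 1)*(s + 3)*(s - 4)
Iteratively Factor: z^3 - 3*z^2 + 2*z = (z)*(z^2 - 3*z + 2) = z*(z - 1)*(z - 2)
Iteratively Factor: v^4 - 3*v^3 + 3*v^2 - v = (v - 1)*(v^3 - 2*v^2 + v) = v*(v - 1)*(v^2 - 2*v + 1) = v*(v - 1)^2*(v - 1)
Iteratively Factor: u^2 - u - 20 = (u - 5)*(u + 4)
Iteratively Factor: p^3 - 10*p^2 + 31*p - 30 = (p - 5)*(p^2 - 5*p + 6) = (p - 5)*(p - 2)*(p - 3)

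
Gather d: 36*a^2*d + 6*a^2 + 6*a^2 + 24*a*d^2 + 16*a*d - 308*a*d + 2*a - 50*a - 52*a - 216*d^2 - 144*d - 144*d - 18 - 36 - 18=12*a^2 - 100*a + d^2*(24*a - 216) + d*(36*a^2 - 292*a - 288) - 72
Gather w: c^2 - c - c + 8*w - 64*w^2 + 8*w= c^2 - 2*c - 64*w^2 + 16*w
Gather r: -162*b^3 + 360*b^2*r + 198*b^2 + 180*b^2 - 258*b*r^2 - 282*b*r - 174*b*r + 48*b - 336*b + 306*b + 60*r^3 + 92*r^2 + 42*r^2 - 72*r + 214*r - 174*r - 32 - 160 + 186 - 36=-162*b^3 + 378*b^2 + 18*b + 60*r^3 + r^2*(134 - 258*b) + r*(360*b^2 - 456*b - 32) - 42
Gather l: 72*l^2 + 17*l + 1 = 72*l^2 + 17*l + 1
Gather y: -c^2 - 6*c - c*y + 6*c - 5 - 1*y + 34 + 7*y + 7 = -c^2 + y*(6 - c) + 36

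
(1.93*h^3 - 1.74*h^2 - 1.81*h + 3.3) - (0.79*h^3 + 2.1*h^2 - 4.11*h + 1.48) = 1.14*h^3 - 3.84*h^2 + 2.3*h + 1.82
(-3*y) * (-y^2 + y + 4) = 3*y^3 - 3*y^2 - 12*y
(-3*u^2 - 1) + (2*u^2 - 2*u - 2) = -u^2 - 2*u - 3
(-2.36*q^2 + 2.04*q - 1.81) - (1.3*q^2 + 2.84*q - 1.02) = -3.66*q^2 - 0.8*q - 0.79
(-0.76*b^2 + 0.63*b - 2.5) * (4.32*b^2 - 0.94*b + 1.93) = -3.2832*b^4 + 3.436*b^3 - 12.859*b^2 + 3.5659*b - 4.825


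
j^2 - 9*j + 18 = (j - 6)*(j - 3)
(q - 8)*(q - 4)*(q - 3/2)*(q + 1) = q^4 - 25*q^3/2 + 73*q^2/2 + 2*q - 48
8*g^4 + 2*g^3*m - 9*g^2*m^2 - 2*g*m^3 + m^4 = (-4*g + m)*(-g + m)*(g + m)*(2*g + m)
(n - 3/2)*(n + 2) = n^2 + n/2 - 3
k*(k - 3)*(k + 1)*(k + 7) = k^4 + 5*k^3 - 17*k^2 - 21*k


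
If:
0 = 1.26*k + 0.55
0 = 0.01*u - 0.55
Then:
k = -0.44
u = 55.00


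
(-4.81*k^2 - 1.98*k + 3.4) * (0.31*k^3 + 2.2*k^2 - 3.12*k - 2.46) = -1.4911*k^5 - 11.1958*k^4 + 11.7052*k^3 + 25.4902*k^2 - 5.7372*k - 8.364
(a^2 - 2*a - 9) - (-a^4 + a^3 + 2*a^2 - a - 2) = a^4 - a^3 - a^2 - a - 7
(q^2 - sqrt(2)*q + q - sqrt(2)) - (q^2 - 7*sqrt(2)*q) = q + 6*sqrt(2)*q - sqrt(2)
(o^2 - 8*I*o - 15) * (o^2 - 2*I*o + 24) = o^4 - 10*I*o^3 - 7*o^2 - 162*I*o - 360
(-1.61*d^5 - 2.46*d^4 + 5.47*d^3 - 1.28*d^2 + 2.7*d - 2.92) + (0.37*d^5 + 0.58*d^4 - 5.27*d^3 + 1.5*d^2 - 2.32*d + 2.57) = -1.24*d^5 - 1.88*d^4 + 0.2*d^3 + 0.22*d^2 + 0.38*d - 0.35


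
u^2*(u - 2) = u^3 - 2*u^2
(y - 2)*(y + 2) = y^2 - 4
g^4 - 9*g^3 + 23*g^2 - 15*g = g*(g - 5)*(g - 3)*(g - 1)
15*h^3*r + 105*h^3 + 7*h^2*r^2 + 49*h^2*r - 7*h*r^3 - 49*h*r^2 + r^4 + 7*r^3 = (-5*h + r)*(-3*h + r)*(h + r)*(r + 7)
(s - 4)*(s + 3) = s^2 - s - 12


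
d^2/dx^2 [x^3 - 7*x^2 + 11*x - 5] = 6*x - 14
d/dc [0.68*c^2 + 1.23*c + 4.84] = 1.36*c + 1.23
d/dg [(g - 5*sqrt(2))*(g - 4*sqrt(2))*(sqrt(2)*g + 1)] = 3*sqrt(2)*g^2 - 34*g + 31*sqrt(2)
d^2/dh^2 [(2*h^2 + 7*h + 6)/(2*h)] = 6/h^3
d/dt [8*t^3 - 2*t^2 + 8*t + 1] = 24*t^2 - 4*t + 8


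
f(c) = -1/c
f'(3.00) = 0.11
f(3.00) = -0.33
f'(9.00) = 0.01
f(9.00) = -0.11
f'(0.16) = 39.06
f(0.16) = -6.25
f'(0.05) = 400.00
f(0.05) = -20.00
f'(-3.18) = 0.10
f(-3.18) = 0.31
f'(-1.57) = 0.41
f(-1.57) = 0.64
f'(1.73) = 0.33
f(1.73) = -0.58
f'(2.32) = 0.19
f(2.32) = -0.43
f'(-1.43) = 0.49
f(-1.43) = 0.70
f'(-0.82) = 1.49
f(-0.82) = 1.22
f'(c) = c^(-2)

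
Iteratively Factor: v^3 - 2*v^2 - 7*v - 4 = (v + 1)*(v^2 - 3*v - 4) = (v - 4)*(v + 1)*(v + 1)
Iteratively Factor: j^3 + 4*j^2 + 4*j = (j)*(j^2 + 4*j + 4) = j*(j + 2)*(j + 2)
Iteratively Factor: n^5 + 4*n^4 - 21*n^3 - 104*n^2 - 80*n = (n + 4)*(n^4 - 21*n^2 - 20*n) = (n + 4)^2*(n^3 - 4*n^2 - 5*n) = (n - 5)*(n + 4)^2*(n^2 + n) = (n - 5)*(n + 1)*(n + 4)^2*(n)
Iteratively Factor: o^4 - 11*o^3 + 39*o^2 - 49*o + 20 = (o - 5)*(o^3 - 6*o^2 + 9*o - 4) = (o - 5)*(o - 1)*(o^2 - 5*o + 4) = (o - 5)*(o - 4)*(o - 1)*(o - 1)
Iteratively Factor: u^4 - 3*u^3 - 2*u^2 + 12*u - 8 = (u - 1)*(u^3 - 2*u^2 - 4*u + 8) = (u - 2)*(u - 1)*(u^2 - 4) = (u - 2)*(u - 1)*(u + 2)*(u - 2)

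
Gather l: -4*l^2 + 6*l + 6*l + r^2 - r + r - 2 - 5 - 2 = -4*l^2 + 12*l + r^2 - 9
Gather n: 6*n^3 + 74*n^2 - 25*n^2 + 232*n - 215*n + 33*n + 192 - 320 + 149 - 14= 6*n^3 + 49*n^2 + 50*n + 7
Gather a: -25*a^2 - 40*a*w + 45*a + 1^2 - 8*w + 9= -25*a^2 + a*(45 - 40*w) - 8*w + 10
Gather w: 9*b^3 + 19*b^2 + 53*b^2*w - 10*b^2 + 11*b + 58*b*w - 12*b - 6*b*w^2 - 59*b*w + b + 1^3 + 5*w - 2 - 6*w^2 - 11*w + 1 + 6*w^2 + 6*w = 9*b^3 + 9*b^2 - 6*b*w^2 + w*(53*b^2 - b)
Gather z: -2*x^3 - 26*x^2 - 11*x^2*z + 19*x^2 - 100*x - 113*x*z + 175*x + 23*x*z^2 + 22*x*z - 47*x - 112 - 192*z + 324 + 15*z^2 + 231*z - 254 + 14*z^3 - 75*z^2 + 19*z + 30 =-2*x^3 - 7*x^2 + 28*x + 14*z^3 + z^2*(23*x - 60) + z*(-11*x^2 - 91*x + 58) - 12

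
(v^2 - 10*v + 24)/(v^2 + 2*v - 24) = (v - 6)/(v + 6)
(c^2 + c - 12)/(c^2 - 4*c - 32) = (c - 3)/(c - 8)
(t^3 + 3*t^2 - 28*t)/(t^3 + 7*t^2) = (t - 4)/t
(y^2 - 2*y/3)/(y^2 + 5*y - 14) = y*(3*y - 2)/(3*(y^2 + 5*y - 14))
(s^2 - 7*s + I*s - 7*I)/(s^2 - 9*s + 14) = (s + I)/(s - 2)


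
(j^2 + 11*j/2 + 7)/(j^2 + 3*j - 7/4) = 2*(j + 2)/(2*j - 1)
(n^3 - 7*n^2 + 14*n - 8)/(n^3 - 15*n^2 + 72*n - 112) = (n^2 - 3*n + 2)/(n^2 - 11*n + 28)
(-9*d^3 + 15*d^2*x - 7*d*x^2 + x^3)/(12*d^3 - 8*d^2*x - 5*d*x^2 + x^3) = (9*d^2 - 6*d*x + x^2)/(-12*d^2 - 4*d*x + x^2)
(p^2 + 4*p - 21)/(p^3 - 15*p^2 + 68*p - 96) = (p + 7)/(p^2 - 12*p + 32)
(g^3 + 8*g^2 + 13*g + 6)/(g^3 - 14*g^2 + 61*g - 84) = (g^3 + 8*g^2 + 13*g + 6)/(g^3 - 14*g^2 + 61*g - 84)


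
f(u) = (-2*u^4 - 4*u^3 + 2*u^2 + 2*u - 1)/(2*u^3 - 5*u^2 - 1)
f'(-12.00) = -0.95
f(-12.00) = 8.21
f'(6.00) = -0.15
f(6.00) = -13.44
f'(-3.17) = -0.64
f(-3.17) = 0.54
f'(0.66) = 0.91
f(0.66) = 0.13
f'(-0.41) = 2.21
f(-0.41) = 0.64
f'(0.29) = -1.89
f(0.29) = 0.26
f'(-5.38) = -0.83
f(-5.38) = 2.20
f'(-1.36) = 0.02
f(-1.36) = -0.21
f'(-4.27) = -0.76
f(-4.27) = 1.32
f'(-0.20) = 1.31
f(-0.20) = 1.06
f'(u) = (-6*u^2 + 10*u)*(-2*u^4 - 4*u^3 + 2*u^2 + 2*u - 1)/(2*u^3 - 5*u^2 - 1)^2 + (-8*u^3 - 12*u^2 + 4*u + 2)/(2*u^3 - 5*u^2 - 1)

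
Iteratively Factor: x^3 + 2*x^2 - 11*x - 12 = (x + 4)*(x^2 - 2*x - 3) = (x + 1)*(x + 4)*(x - 3)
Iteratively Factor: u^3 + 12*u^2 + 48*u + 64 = (u + 4)*(u^2 + 8*u + 16) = (u + 4)^2*(u + 4)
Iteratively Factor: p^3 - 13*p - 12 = (p + 1)*(p^2 - p - 12) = (p - 4)*(p + 1)*(p + 3)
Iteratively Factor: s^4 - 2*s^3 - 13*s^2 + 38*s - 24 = (s + 4)*(s^3 - 6*s^2 + 11*s - 6) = (s - 3)*(s + 4)*(s^2 - 3*s + 2) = (s - 3)*(s - 2)*(s + 4)*(s - 1)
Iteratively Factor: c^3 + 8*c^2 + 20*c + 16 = (c + 4)*(c^2 + 4*c + 4) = (c + 2)*(c + 4)*(c + 2)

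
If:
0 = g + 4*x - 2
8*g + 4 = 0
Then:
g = -1/2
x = 5/8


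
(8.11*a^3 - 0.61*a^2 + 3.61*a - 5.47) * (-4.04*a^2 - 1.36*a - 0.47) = -32.7644*a^5 - 8.5652*a^4 - 17.5665*a^3 + 17.4759*a^2 + 5.7425*a + 2.5709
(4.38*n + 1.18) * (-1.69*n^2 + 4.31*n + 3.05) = -7.4022*n^3 + 16.8836*n^2 + 18.4448*n + 3.599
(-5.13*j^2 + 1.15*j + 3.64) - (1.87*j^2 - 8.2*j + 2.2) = -7.0*j^2 + 9.35*j + 1.44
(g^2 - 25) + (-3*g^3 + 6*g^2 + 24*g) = -3*g^3 + 7*g^2 + 24*g - 25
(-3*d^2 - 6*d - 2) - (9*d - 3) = -3*d^2 - 15*d + 1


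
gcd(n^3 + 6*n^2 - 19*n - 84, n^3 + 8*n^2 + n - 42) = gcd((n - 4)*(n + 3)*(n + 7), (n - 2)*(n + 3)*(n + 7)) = n^2 + 10*n + 21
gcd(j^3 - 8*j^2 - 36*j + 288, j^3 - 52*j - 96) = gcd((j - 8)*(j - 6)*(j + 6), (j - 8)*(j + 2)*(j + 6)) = j^2 - 2*j - 48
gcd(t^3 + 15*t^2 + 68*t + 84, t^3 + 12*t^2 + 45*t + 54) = t + 6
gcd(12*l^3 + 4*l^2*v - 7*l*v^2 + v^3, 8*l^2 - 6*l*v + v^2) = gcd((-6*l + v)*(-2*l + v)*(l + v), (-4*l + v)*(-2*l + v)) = -2*l + v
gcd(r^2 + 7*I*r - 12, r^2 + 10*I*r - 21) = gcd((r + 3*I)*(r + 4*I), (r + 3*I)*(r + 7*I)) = r + 3*I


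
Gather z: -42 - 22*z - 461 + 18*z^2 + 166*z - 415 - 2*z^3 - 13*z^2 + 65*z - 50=-2*z^3 + 5*z^2 + 209*z - 968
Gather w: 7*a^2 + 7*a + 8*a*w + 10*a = 7*a^2 + 8*a*w + 17*a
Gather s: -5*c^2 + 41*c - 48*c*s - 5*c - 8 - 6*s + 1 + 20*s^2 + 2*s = -5*c^2 + 36*c + 20*s^2 + s*(-48*c - 4) - 7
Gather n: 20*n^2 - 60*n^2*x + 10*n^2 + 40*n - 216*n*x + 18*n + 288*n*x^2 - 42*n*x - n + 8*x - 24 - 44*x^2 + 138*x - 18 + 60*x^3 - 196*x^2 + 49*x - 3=n^2*(30 - 60*x) + n*(288*x^2 - 258*x + 57) + 60*x^3 - 240*x^2 + 195*x - 45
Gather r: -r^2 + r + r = -r^2 + 2*r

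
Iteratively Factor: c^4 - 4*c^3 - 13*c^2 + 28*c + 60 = (c + 2)*(c^3 - 6*c^2 - c + 30) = (c - 5)*(c + 2)*(c^2 - c - 6) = (c - 5)*(c + 2)^2*(c - 3)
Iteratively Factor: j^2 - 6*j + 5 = (j - 1)*(j - 5)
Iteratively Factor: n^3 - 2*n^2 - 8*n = (n)*(n^2 - 2*n - 8) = n*(n + 2)*(n - 4)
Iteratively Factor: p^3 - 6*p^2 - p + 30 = (p - 3)*(p^2 - 3*p - 10) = (p - 3)*(p + 2)*(p - 5)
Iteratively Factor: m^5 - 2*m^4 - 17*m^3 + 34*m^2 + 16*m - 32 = (m - 2)*(m^4 - 17*m^2 + 16) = (m - 2)*(m - 1)*(m^3 + m^2 - 16*m - 16) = (m - 4)*(m - 2)*(m - 1)*(m^2 + 5*m + 4) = (m - 4)*(m - 2)*(m - 1)*(m + 1)*(m + 4)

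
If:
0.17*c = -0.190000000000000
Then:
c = -1.12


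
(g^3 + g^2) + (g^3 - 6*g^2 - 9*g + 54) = 2*g^3 - 5*g^2 - 9*g + 54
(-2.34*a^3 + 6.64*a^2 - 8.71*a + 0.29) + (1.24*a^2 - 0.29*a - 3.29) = -2.34*a^3 + 7.88*a^2 - 9.0*a - 3.0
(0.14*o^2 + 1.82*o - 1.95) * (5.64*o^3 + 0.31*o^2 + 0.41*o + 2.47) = 0.7896*o^5 + 10.3082*o^4 - 10.3764*o^3 + 0.4875*o^2 + 3.6959*o - 4.8165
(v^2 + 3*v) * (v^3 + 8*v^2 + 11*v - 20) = v^5 + 11*v^4 + 35*v^3 + 13*v^2 - 60*v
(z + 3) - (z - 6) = 9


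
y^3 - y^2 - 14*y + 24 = (y - 3)*(y - 2)*(y + 4)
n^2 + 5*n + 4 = (n + 1)*(n + 4)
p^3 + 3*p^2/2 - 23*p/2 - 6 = (p - 3)*(p + 1/2)*(p + 4)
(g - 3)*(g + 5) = g^2 + 2*g - 15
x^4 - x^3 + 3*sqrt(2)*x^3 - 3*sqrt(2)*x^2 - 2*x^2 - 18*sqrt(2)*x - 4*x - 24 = (x - 3)*(x + 2)*(x + sqrt(2))*(x + 2*sqrt(2))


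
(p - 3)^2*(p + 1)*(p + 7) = p^4 + 2*p^3 - 32*p^2 + 30*p + 63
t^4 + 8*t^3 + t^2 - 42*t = t*(t - 2)*(t + 3)*(t + 7)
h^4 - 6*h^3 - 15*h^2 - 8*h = h*(h - 8)*(h + 1)^2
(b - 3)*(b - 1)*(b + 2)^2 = b^4 - 9*b^2 - 4*b + 12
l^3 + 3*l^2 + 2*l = l*(l + 1)*(l + 2)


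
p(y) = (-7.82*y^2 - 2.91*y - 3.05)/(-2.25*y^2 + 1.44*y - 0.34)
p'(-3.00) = -0.21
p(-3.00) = 2.60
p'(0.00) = 46.55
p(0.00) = 8.97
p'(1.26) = -7.61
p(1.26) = 9.12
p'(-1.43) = -0.39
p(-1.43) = 2.13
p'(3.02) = -0.67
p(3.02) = 5.04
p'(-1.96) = -0.33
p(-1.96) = 2.32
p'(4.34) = -0.28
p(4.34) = 4.47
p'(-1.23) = -0.37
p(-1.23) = 2.05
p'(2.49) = -1.10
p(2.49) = 5.49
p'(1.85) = -2.46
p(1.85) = 6.55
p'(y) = (-15.64*y - 2.91)/(-2.25*y^2 + 1.44*y - 0.34) + (4.5*y - 1.44)*(-7.82*y^2 - 2.91*y - 3.05)/(-2.25*y^2 + 1.44*y - 0.34)^2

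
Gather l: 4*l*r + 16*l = l*(4*r + 16)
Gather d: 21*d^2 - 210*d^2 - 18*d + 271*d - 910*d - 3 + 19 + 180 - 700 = -189*d^2 - 657*d - 504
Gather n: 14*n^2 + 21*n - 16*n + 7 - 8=14*n^2 + 5*n - 1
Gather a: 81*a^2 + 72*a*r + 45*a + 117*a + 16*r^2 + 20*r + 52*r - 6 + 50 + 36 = 81*a^2 + a*(72*r + 162) + 16*r^2 + 72*r + 80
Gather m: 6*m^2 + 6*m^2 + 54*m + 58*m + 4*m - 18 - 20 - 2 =12*m^2 + 116*m - 40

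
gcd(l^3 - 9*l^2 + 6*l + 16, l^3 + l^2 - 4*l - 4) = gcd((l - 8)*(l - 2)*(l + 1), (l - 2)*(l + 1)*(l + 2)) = l^2 - l - 2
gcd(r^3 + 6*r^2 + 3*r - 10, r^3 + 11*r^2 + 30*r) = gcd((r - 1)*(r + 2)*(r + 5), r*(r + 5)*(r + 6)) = r + 5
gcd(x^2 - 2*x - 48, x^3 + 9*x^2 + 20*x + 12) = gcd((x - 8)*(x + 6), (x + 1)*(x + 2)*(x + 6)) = x + 6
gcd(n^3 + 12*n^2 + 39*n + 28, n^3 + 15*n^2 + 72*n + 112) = n^2 + 11*n + 28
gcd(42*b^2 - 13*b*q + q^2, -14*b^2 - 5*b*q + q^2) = -7*b + q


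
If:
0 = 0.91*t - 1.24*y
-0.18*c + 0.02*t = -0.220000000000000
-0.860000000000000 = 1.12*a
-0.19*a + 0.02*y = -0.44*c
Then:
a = -0.77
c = 0.03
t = -10.76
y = -7.89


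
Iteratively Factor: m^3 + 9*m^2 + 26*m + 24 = (m + 2)*(m^2 + 7*m + 12) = (m + 2)*(m + 3)*(m + 4)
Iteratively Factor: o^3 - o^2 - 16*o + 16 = (o - 4)*(o^2 + 3*o - 4) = (o - 4)*(o + 4)*(o - 1)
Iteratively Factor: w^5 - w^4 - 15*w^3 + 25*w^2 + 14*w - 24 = (w - 3)*(w^4 + 2*w^3 - 9*w^2 - 2*w + 8) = (w - 3)*(w - 1)*(w^3 + 3*w^2 - 6*w - 8) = (w - 3)*(w - 1)*(w + 4)*(w^2 - w - 2) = (w - 3)*(w - 2)*(w - 1)*(w + 4)*(w + 1)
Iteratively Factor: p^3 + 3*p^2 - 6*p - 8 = (p + 1)*(p^2 + 2*p - 8) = (p + 1)*(p + 4)*(p - 2)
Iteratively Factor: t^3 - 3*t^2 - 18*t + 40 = (t - 5)*(t^2 + 2*t - 8) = (t - 5)*(t + 4)*(t - 2)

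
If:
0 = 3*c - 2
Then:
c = 2/3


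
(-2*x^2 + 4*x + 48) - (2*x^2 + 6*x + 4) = -4*x^2 - 2*x + 44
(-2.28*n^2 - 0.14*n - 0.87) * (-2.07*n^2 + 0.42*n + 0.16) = 4.7196*n^4 - 0.6678*n^3 + 1.3773*n^2 - 0.3878*n - 0.1392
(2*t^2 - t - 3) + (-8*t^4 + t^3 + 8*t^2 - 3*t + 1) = -8*t^4 + t^3 + 10*t^2 - 4*t - 2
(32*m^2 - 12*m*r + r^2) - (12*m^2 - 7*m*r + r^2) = 20*m^2 - 5*m*r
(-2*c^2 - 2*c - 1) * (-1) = 2*c^2 + 2*c + 1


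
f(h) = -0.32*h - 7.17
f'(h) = -0.320000000000000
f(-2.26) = -6.45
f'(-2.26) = -0.32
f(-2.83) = -6.26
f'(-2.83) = -0.32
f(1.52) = -7.66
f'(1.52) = -0.32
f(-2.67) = -6.32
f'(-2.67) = -0.32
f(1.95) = -7.79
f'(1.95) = -0.32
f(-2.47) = -6.38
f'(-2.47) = -0.32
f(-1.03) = -6.84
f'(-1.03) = -0.32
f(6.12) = -9.13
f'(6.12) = -0.32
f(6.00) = -9.09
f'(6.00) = -0.32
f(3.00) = -8.13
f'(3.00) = -0.32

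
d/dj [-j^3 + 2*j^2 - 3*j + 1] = -3*j^2 + 4*j - 3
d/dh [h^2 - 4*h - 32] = 2*h - 4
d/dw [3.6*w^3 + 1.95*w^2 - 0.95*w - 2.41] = 10.8*w^2 + 3.9*w - 0.95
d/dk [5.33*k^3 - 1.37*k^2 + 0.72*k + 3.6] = 15.99*k^2 - 2.74*k + 0.72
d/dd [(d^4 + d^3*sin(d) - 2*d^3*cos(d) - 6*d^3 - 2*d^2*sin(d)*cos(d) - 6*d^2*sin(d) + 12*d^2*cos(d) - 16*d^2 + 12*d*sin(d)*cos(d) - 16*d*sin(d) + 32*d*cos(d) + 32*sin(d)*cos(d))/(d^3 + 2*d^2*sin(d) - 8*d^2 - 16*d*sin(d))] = (2*d^4*sin(d) - d^4*cos(d) + d^4 + 4*d^3*sin(d)^2 + 8*d^3*sin(d) - 2*d^3*cos(d) + 2*d^3 + 4*d^2*sin(d)^3 + 10*d^2*sin(d)^2 - 2*d^2*sin(d)*cos(d) + 2*d^2*sin(d) + 4*d^2*cos(d) + 4*d^2 + 8*d*sin(d)^3 + 8*d*sin(d)*cos(d) + 8*sin(d)^2*cos(d))/(d^2*(d + 2*sin(d))^2)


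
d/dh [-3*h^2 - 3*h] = -6*h - 3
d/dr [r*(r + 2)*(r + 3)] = 3*r^2 + 10*r + 6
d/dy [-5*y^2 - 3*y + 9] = -10*y - 3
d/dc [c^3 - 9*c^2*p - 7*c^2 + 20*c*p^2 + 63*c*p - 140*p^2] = 3*c^2 - 18*c*p - 14*c + 20*p^2 + 63*p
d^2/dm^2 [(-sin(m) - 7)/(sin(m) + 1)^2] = (sin(m)^2 + 23*sin(m) - 38)/(sin(m) + 1)^3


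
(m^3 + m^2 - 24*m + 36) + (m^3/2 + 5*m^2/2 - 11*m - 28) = 3*m^3/2 + 7*m^2/2 - 35*m + 8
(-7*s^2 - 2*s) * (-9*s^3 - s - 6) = 63*s^5 + 18*s^4 + 7*s^3 + 44*s^2 + 12*s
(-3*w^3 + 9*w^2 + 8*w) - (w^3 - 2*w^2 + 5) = -4*w^3 + 11*w^2 + 8*w - 5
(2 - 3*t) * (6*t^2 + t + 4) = -18*t^3 + 9*t^2 - 10*t + 8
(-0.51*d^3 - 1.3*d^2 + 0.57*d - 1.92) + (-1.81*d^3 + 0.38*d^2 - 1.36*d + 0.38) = -2.32*d^3 - 0.92*d^2 - 0.79*d - 1.54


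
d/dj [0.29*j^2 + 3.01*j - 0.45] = 0.58*j + 3.01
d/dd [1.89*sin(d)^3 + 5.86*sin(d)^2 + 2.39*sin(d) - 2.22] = (5.67*sin(d)^2 + 11.72*sin(d) + 2.39)*cos(d)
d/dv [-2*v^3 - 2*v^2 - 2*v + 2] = -6*v^2 - 4*v - 2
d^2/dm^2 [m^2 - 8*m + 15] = 2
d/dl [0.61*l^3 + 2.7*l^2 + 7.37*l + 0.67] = 1.83*l^2 + 5.4*l + 7.37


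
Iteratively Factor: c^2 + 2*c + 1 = (c + 1)*(c + 1)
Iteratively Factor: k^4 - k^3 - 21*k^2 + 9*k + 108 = (k + 3)*(k^3 - 4*k^2 - 9*k + 36) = (k - 4)*(k + 3)*(k^2 - 9) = (k - 4)*(k - 3)*(k + 3)*(k + 3)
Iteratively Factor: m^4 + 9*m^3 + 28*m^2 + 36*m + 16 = (m + 2)*(m^3 + 7*m^2 + 14*m + 8) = (m + 2)^2*(m^2 + 5*m + 4) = (m + 1)*(m + 2)^2*(m + 4)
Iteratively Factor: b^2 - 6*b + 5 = (b - 1)*(b - 5)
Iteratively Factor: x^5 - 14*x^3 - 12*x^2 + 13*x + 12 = (x + 1)*(x^4 - x^3 - 13*x^2 + x + 12) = (x + 1)^2*(x^3 - 2*x^2 - 11*x + 12) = (x + 1)^2*(x + 3)*(x^2 - 5*x + 4) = (x - 4)*(x + 1)^2*(x + 3)*(x - 1)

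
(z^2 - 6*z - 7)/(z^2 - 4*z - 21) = (z + 1)/(z + 3)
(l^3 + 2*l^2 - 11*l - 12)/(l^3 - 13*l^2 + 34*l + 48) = (l^2 + l - 12)/(l^2 - 14*l + 48)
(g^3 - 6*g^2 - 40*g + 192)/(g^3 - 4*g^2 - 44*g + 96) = (g - 4)/(g - 2)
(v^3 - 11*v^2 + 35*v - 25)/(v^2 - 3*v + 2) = (v^2 - 10*v + 25)/(v - 2)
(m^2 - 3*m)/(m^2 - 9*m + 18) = m/(m - 6)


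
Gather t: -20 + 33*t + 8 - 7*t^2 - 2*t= -7*t^2 + 31*t - 12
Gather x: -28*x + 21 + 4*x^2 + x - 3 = 4*x^2 - 27*x + 18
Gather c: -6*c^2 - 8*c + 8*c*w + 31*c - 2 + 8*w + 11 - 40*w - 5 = -6*c^2 + c*(8*w + 23) - 32*w + 4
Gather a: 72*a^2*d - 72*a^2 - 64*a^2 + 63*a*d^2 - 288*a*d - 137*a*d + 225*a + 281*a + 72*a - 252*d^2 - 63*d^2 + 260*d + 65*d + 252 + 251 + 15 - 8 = a^2*(72*d - 136) + a*(63*d^2 - 425*d + 578) - 315*d^2 + 325*d + 510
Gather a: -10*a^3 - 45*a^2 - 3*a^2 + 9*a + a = -10*a^3 - 48*a^2 + 10*a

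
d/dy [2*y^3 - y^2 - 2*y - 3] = 6*y^2 - 2*y - 2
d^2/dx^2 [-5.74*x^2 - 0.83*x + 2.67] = -11.4800000000000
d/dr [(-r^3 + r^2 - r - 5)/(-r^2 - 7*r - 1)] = (r^4 + 14*r^3 - 5*r^2 - 12*r - 34)/(r^4 + 14*r^3 + 51*r^2 + 14*r + 1)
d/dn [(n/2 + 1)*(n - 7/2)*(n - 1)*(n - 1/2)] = 2*n^3 - 9*n^2/2 - 17*n/4 + 39/8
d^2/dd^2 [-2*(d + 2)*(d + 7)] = -4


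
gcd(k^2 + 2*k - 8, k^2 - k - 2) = k - 2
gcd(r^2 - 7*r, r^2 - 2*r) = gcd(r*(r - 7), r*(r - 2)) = r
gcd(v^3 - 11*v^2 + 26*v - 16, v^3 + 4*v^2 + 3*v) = 1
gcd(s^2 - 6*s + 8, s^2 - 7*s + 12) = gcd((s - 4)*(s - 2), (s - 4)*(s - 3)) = s - 4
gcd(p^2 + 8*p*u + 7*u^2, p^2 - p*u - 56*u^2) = p + 7*u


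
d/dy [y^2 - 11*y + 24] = 2*y - 11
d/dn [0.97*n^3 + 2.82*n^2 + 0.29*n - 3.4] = 2.91*n^2 + 5.64*n + 0.29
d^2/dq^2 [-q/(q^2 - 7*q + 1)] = 2*(-q*(2*q - 7)^2 + (3*q - 7)*(q^2 - 7*q + 1))/(q^2 - 7*q + 1)^3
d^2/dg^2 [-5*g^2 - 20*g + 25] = -10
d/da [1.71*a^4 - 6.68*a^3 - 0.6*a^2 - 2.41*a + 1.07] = 6.84*a^3 - 20.04*a^2 - 1.2*a - 2.41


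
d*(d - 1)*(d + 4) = d^3 + 3*d^2 - 4*d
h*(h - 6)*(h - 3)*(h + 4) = h^4 - 5*h^3 - 18*h^2 + 72*h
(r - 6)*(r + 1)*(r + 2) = r^3 - 3*r^2 - 16*r - 12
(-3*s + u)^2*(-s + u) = -9*s^3 + 15*s^2*u - 7*s*u^2 + u^3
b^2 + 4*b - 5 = (b - 1)*(b + 5)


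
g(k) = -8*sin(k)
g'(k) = -8*cos(k)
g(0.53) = -4.04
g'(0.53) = -6.90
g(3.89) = 5.44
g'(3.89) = 5.86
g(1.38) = -7.85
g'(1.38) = -1.52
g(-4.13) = -6.68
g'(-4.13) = 4.40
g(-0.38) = 2.97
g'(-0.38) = -7.43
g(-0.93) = 6.41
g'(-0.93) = -4.78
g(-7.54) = 7.61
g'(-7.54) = -2.47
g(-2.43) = 5.22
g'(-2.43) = 6.06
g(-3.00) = 1.13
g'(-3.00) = 7.92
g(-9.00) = 3.30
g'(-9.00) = 7.29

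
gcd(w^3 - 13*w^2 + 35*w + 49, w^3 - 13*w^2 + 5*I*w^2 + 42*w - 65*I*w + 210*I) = w - 7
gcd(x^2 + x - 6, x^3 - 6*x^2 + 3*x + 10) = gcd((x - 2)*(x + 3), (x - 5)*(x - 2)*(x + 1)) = x - 2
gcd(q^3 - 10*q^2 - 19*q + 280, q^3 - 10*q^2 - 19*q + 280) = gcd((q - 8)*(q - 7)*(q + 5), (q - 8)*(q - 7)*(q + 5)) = q^3 - 10*q^2 - 19*q + 280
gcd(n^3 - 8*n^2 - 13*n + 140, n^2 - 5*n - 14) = n - 7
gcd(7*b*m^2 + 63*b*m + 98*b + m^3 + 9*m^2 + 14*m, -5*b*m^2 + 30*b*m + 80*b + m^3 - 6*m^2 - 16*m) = m + 2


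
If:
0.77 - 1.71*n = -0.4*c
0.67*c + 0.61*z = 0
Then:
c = -0.91044776119403*z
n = 0.450292397660819 - 0.212970236536615*z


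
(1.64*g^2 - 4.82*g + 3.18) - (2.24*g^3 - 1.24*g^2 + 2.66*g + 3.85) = -2.24*g^3 + 2.88*g^2 - 7.48*g - 0.67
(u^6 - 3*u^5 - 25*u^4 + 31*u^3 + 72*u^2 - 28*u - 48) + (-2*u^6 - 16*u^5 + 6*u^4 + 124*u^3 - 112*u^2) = -u^6 - 19*u^5 - 19*u^4 + 155*u^3 - 40*u^2 - 28*u - 48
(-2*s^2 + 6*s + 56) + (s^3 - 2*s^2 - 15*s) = s^3 - 4*s^2 - 9*s + 56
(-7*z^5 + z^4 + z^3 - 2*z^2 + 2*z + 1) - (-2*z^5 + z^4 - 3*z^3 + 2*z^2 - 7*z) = -5*z^5 + 4*z^3 - 4*z^2 + 9*z + 1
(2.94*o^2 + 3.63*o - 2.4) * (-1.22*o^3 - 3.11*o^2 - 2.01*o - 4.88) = -3.5868*o^5 - 13.572*o^4 - 14.2707*o^3 - 14.1795*o^2 - 12.8904*o + 11.712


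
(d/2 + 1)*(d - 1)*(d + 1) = d^3/2 + d^2 - d/2 - 1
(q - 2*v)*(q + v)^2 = q^3 - 3*q*v^2 - 2*v^3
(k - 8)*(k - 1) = k^2 - 9*k + 8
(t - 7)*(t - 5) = t^2 - 12*t + 35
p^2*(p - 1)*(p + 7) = p^4 + 6*p^3 - 7*p^2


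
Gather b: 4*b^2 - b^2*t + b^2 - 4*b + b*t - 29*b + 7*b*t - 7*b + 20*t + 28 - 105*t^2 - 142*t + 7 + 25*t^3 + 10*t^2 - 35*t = b^2*(5 - t) + b*(8*t - 40) + 25*t^3 - 95*t^2 - 157*t + 35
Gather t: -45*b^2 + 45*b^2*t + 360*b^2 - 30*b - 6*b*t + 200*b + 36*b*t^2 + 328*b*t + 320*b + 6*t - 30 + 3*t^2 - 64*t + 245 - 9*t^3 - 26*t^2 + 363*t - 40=315*b^2 + 490*b - 9*t^3 + t^2*(36*b - 23) + t*(45*b^2 + 322*b + 305) + 175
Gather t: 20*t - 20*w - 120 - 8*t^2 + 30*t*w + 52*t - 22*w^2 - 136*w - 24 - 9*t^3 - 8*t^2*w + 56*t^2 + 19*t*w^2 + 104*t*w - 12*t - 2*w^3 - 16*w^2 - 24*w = -9*t^3 + t^2*(48 - 8*w) + t*(19*w^2 + 134*w + 60) - 2*w^3 - 38*w^2 - 180*w - 144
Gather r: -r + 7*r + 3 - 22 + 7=6*r - 12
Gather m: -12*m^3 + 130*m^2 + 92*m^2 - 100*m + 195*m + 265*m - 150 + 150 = -12*m^3 + 222*m^2 + 360*m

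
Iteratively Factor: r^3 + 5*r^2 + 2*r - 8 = (r + 4)*(r^2 + r - 2) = (r + 2)*(r + 4)*(r - 1)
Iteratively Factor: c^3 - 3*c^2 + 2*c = (c - 2)*(c^2 - c) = (c - 2)*(c - 1)*(c)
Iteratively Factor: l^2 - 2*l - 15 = (l + 3)*(l - 5)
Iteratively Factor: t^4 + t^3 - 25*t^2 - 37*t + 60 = (t - 1)*(t^3 + 2*t^2 - 23*t - 60) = (t - 5)*(t - 1)*(t^2 + 7*t + 12) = (t - 5)*(t - 1)*(t + 4)*(t + 3)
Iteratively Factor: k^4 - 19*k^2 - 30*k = (k - 5)*(k^3 + 5*k^2 + 6*k) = k*(k - 5)*(k^2 + 5*k + 6) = k*(k - 5)*(k + 3)*(k + 2)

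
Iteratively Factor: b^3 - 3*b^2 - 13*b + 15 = (b - 5)*(b^2 + 2*b - 3) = (b - 5)*(b - 1)*(b + 3)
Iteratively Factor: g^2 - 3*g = (g - 3)*(g)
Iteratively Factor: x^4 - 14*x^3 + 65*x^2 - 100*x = (x)*(x^3 - 14*x^2 + 65*x - 100) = x*(x - 5)*(x^2 - 9*x + 20) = x*(x - 5)*(x - 4)*(x - 5)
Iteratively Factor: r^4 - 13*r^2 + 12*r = (r)*(r^3 - 13*r + 12) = r*(r - 3)*(r^2 + 3*r - 4) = r*(r - 3)*(r - 1)*(r + 4)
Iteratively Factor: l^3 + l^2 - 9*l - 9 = (l + 3)*(l^2 - 2*l - 3) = (l - 3)*(l + 3)*(l + 1)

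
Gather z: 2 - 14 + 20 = 8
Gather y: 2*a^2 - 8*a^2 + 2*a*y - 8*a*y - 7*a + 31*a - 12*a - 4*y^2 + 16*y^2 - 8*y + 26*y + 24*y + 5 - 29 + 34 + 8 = -6*a^2 + 12*a + 12*y^2 + y*(42 - 6*a) + 18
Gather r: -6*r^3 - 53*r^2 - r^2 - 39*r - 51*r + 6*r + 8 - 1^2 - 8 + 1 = -6*r^3 - 54*r^2 - 84*r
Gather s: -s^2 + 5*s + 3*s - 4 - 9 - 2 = -s^2 + 8*s - 15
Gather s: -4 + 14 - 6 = 4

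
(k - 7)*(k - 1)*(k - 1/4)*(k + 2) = k^4 - 25*k^3/4 - 15*k^2/2 + 65*k/4 - 7/2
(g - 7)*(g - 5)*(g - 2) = g^3 - 14*g^2 + 59*g - 70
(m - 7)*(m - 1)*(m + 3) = m^3 - 5*m^2 - 17*m + 21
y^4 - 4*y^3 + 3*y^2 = y^2*(y - 3)*(y - 1)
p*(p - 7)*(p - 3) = p^3 - 10*p^2 + 21*p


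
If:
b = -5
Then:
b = -5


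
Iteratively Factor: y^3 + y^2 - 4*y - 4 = (y + 2)*(y^2 - y - 2) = (y + 1)*(y + 2)*(y - 2)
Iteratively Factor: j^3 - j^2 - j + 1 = (j - 1)*(j^2 - 1) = (j - 1)^2*(j + 1)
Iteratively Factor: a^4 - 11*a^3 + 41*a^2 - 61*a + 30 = (a - 3)*(a^3 - 8*a^2 + 17*a - 10) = (a - 3)*(a - 1)*(a^2 - 7*a + 10) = (a - 3)*(a - 2)*(a - 1)*(a - 5)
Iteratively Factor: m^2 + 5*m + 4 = (m + 4)*(m + 1)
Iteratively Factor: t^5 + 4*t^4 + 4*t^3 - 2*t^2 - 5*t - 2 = (t - 1)*(t^4 + 5*t^3 + 9*t^2 + 7*t + 2) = (t - 1)*(t + 2)*(t^3 + 3*t^2 + 3*t + 1) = (t - 1)*(t + 1)*(t + 2)*(t^2 + 2*t + 1) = (t - 1)*(t + 1)^2*(t + 2)*(t + 1)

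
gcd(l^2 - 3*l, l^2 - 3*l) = l^2 - 3*l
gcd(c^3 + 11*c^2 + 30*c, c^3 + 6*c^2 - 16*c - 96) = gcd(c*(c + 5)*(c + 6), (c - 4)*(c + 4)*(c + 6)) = c + 6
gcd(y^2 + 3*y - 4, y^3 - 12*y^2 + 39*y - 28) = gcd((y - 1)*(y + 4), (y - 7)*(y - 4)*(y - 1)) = y - 1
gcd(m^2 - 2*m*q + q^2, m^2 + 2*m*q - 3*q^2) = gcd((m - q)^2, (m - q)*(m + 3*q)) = -m + q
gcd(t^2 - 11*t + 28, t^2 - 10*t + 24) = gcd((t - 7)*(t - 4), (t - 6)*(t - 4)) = t - 4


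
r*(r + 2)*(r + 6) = r^3 + 8*r^2 + 12*r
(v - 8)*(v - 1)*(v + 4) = v^3 - 5*v^2 - 28*v + 32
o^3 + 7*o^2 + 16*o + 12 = (o + 2)^2*(o + 3)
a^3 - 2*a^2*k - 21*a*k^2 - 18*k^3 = (a - 6*k)*(a + k)*(a + 3*k)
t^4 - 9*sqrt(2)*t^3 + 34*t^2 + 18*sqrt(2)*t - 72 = (t - 6*sqrt(2))*(t - 3*sqrt(2))*(t - sqrt(2))*(t + sqrt(2))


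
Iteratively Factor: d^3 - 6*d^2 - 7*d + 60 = (d - 4)*(d^2 - 2*d - 15) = (d - 4)*(d + 3)*(d - 5)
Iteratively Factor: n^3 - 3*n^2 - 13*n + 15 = (n + 3)*(n^2 - 6*n + 5) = (n - 1)*(n + 3)*(n - 5)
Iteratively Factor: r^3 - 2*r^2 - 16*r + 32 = (r - 2)*(r^2 - 16) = (r - 2)*(r + 4)*(r - 4)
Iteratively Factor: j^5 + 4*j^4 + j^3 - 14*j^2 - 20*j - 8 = (j - 2)*(j^4 + 6*j^3 + 13*j^2 + 12*j + 4) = (j - 2)*(j + 1)*(j^3 + 5*j^2 + 8*j + 4) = (j - 2)*(j + 1)*(j + 2)*(j^2 + 3*j + 2) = (j - 2)*(j + 1)^2*(j + 2)*(j + 2)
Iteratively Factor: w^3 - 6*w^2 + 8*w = (w - 4)*(w^2 - 2*w) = (w - 4)*(w - 2)*(w)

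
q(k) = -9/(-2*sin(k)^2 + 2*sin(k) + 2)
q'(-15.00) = -1469.30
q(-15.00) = 61.51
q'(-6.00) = 1.32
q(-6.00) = -3.75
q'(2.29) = 1.06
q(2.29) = -3.79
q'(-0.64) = 3716.90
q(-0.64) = -97.48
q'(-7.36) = 13.70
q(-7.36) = 6.86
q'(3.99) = -75.90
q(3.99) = 14.37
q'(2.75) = -0.64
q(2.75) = -3.64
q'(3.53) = -32.05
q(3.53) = -9.42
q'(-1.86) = -4.87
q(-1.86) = 5.13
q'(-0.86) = 66.94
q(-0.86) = 13.55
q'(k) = -9*(4*sin(k)*cos(k) - 2*cos(k))/(-2*sin(k)^2 + 2*sin(k) + 2)^2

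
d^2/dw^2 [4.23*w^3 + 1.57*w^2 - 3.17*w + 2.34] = 25.38*w + 3.14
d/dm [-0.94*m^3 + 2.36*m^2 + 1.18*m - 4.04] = -2.82*m^2 + 4.72*m + 1.18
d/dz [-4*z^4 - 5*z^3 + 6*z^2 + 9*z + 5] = -16*z^3 - 15*z^2 + 12*z + 9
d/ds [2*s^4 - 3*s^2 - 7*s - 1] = 8*s^3 - 6*s - 7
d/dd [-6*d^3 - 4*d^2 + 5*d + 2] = -18*d^2 - 8*d + 5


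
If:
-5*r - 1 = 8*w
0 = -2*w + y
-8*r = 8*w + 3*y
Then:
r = -7/3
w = 4/3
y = 8/3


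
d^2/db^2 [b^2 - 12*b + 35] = 2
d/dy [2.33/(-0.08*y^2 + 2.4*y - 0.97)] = (0.3728*y - 5.592)/(0.08*y^2 - 2.4*y + 0.97)^2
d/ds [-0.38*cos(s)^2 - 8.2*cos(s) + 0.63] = (0.76*cos(s) + 8.2)*sin(s)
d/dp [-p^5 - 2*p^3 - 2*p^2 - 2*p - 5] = -5*p^4 - 6*p^2 - 4*p - 2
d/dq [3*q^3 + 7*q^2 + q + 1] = 9*q^2 + 14*q + 1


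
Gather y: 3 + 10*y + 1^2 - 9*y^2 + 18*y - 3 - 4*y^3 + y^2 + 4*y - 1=-4*y^3 - 8*y^2 + 32*y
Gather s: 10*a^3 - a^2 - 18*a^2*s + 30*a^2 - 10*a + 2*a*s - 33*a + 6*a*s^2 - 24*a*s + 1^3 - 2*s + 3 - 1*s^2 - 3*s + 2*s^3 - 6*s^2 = 10*a^3 + 29*a^2 - 43*a + 2*s^3 + s^2*(6*a - 7) + s*(-18*a^2 - 22*a - 5) + 4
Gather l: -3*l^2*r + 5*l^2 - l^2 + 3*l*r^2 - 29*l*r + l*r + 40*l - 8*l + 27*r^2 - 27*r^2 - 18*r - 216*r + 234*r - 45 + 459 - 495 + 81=l^2*(4 - 3*r) + l*(3*r^2 - 28*r + 32)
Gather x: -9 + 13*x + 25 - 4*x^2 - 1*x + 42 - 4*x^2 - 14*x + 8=-8*x^2 - 2*x + 66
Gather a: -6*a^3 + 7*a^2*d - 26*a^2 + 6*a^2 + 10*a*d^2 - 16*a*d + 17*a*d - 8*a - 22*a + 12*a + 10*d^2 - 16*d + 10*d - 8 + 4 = -6*a^3 + a^2*(7*d - 20) + a*(10*d^2 + d - 18) + 10*d^2 - 6*d - 4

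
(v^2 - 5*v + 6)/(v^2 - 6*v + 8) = (v - 3)/(v - 4)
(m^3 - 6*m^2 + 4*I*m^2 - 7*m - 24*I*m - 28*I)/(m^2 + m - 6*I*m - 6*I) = (m^2 + m*(-7 + 4*I) - 28*I)/(m - 6*I)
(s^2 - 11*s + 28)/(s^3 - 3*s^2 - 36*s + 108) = (s^2 - 11*s + 28)/(s^3 - 3*s^2 - 36*s + 108)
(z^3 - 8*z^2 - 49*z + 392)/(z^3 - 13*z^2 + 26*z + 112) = (z + 7)/(z + 2)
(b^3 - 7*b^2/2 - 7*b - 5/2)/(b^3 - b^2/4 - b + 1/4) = 2*(2*b^2 - 9*b - 5)/(4*b^2 - 5*b + 1)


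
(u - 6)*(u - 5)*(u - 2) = u^3 - 13*u^2 + 52*u - 60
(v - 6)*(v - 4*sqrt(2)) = v^2 - 6*v - 4*sqrt(2)*v + 24*sqrt(2)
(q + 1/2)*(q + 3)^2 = q^3 + 13*q^2/2 + 12*q + 9/2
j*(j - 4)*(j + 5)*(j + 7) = j^4 + 8*j^3 - 13*j^2 - 140*j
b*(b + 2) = b^2 + 2*b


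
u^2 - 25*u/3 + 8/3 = (u - 8)*(u - 1/3)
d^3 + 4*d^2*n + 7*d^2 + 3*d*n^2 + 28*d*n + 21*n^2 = (d + 7)*(d + n)*(d + 3*n)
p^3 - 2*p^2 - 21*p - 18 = (p - 6)*(p + 1)*(p + 3)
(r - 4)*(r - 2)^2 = r^3 - 8*r^2 + 20*r - 16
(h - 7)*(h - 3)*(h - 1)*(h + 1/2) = h^4 - 21*h^3/2 + 51*h^2/2 - 11*h/2 - 21/2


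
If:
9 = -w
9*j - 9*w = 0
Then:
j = -9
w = -9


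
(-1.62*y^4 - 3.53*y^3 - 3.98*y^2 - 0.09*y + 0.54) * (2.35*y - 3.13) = -3.807*y^5 - 3.2249*y^4 + 1.6959*y^3 + 12.2459*y^2 + 1.5507*y - 1.6902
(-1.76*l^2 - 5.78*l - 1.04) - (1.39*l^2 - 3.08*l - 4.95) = -3.15*l^2 - 2.7*l + 3.91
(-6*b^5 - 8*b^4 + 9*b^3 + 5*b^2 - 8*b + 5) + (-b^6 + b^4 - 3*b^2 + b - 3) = -b^6 - 6*b^5 - 7*b^4 + 9*b^3 + 2*b^2 - 7*b + 2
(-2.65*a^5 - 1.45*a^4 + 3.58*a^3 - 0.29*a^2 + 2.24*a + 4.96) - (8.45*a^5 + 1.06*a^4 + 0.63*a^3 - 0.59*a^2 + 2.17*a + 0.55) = -11.1*a^5 - 2.51*a^4 + 2.95*a^3 + 0.3*a^2 + 0.0700000000000003*a + 4.41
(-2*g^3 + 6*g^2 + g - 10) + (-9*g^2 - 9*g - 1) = -2*g^3 - 3*g^2 - 8*g - 11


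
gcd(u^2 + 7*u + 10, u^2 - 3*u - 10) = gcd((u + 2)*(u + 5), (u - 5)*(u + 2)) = u + 2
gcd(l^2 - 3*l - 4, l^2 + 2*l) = 1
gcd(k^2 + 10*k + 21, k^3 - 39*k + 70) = k + 7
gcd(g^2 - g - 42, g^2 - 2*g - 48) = g + 6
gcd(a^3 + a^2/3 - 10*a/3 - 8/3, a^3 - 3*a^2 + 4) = a^2 - a - 2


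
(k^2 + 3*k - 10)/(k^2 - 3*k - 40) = (k - 2)/(k - 8)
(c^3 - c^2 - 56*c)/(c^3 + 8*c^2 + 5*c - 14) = c*(c - 8)/(c^2 + c - 2)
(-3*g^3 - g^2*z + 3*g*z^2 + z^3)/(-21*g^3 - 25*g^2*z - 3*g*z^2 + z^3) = (-g + z)/(-7*g + z)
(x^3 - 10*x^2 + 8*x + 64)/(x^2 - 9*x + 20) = (x^2 - 6*x - 16)/(x - 5)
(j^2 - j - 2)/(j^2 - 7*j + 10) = (j + 1)/(j - 5)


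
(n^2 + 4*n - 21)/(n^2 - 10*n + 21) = (n + 7)/(n - 7)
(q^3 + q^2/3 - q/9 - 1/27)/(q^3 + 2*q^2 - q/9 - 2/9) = (q + 1/3)/(q + 2)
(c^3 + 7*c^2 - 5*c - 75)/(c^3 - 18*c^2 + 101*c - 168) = (c^2 + 10*c + 25)/(c^2 - 15*c + 56)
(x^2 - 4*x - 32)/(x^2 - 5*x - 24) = (x + 4)/(x + 3)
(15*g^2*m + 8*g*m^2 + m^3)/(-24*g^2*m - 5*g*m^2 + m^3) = (-5*g - m)/(8*g - m)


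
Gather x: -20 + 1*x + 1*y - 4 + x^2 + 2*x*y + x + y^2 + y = x^2 + x*(2*y + 2) + y^2 + 2*y - 24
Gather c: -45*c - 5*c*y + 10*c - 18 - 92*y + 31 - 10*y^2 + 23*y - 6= c*(-5*y - 35) - 10*y^2 - 69*y + 7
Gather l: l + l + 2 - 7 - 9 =2*l - 14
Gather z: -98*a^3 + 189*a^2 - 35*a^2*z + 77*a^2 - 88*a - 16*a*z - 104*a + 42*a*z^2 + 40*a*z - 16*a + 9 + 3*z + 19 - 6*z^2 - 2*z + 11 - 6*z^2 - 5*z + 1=-98*a^3 + 266*a^2 - 208*a + z^2*(42*a - 12) + z*(-35*a^2 + 24*a - 4) + 40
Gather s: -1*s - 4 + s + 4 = 0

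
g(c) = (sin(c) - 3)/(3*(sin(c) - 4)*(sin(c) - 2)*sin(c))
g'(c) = -(sin(c) - 3)*cos(c)/(3*(sin(c) - 4)*(sin(c) - 2)*sin(c)^2) - (sin(c) - 3)*cos(c)/(3*(sin(c) - 4)*(sin(c) - 2)^2*sin(c)) + cos(c)/(3*(sin(c) - 4)*(sin(c) - 2)*sin(c)) - (sin(c) - 3)*cos(c)/(3*(sin(c) - 4)^2*(sin(c) - 2)*sin(c))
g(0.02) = -6.30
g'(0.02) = 312.46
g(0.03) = -4.22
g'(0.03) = 138.84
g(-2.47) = 0.16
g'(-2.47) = -0.24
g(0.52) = -0.32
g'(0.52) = 0.40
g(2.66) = -0.34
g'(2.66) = -0.48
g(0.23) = -0.61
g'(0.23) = 2.31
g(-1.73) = 0.09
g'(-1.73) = -0.02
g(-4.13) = -0.23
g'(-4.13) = -0.06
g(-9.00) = 0.26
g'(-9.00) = -0.66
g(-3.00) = 0.84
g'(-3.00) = -6.19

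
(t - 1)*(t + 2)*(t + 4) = t^3 + 5*t^2 + 2*t - 8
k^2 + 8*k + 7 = (k + 1)*(k + 7)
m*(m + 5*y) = m^2 + 5*m*y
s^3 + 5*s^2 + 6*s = s*(s + 2)*(s + 3)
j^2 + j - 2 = (j - 1)*(j + 2)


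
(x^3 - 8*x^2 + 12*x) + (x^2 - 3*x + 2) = x^3 - 7*x^2 + 9*x + 2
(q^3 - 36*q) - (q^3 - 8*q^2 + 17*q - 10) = 8*q^2 - 53*q + 10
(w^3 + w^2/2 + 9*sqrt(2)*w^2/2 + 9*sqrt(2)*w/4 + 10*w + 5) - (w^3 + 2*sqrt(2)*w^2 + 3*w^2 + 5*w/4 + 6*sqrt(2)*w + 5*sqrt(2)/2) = -5*w^2/2 + 5*sqrt(2)*w^2/2 - 15*sqrt(2)*w/4 + 35*w/4 - 5*sqrt(2)/2 + 5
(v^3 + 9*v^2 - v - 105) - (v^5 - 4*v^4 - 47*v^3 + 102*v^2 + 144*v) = -v^5 + 4*v^4 + 48*v^3 - 93*v^2 - 145*v - 105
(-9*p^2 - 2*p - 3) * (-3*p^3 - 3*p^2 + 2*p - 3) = 27*p^5 + 33*p^4 - 3*p^3 + 32*p^2 + 9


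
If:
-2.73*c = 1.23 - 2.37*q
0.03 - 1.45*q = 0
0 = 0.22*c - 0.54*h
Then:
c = -0.43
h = -0.18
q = 0.02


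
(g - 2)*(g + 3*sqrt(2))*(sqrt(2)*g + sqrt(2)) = sqrt(2)*g^3 - sqrt(2)*g^2 + 6*g^2 - 6*g - 2*sqrt(2)*g - 12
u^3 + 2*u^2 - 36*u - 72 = (u - 6)*(u + 2)*(u + 6)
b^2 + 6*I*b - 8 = (b + 2*I)*(b + 4*I)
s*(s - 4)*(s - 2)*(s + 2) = s^4 - 4*s^3 - 4*s^2 + 16*s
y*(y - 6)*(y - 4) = y^3 - 10*y^2 + 24*y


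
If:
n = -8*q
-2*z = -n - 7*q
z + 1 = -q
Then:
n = 16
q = -2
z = 1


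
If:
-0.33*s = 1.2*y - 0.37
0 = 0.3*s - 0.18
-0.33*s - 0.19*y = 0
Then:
No Solution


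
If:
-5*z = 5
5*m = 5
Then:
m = 1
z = -1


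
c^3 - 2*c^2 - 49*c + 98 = (c - 7)*(c - 2)*(c + 7)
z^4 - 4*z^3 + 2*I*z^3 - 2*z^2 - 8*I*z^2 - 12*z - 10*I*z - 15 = (z - 5)*(z + 1)*(z - I)*(z + 3*I)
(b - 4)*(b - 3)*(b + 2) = b^3 - 5*b^2 - 2*b + 24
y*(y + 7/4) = y^2 + 7*y/4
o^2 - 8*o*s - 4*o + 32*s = (o - 4)*(o - 8*s)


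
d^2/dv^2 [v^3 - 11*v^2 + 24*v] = 6*v - 22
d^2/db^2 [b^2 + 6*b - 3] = 2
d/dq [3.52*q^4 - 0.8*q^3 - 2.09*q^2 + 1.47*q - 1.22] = 14.08*q^3 - 2.4*q^2 - 4.18*q + 1.47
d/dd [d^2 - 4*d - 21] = 2*d - 4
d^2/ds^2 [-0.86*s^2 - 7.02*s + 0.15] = -1.72000000000000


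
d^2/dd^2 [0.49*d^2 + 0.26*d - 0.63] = 0.980000000000000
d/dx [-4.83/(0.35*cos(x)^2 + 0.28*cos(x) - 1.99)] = -(3.381*cos(x) + 1.3524)*sin(x)/(0.35*cos(x)^2 + 0.28*cos(x) - 1.99)^2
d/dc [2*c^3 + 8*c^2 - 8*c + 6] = 6*c^2 + 16*c - 8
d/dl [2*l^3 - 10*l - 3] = 6*l^2 - 10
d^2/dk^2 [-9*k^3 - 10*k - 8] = -54*k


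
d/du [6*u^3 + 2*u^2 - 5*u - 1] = 18*u^2 + 4*u - 5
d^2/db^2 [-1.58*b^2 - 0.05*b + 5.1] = -3.16000000000000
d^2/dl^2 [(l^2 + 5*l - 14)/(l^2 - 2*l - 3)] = 2*(7*l^3 - 33*l^2 + 129*l - 119)/(l^6 - 6*l^5 + 3*l^4 + 28*l^3 - 9*l^2 - 54*l - 27)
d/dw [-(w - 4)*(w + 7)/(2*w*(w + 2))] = (w^2 - 56*w - 56)/(2*w^2*(w^2 + 4*w + 4))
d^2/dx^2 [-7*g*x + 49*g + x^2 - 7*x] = 2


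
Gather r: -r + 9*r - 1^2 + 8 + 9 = 8*r + 16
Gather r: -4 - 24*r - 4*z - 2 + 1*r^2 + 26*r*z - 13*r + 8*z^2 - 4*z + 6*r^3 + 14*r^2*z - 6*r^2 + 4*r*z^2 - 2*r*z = 6*r^3 + r^2*(14*z - 5) + r*(4*z^2 + 24*z - 37) + 8*z^2 - 8*z - 6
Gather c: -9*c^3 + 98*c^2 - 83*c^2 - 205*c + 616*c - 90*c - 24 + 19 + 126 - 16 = -9*c^3 + 15*c^2 + 321*c + 105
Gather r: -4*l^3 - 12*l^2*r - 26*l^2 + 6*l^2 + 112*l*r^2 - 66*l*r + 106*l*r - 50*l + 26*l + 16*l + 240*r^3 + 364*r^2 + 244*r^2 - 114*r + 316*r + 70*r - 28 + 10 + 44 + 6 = -4*l^3 - 20*l^2 - 8*l + 240*r^3 + r^2*(112*l + 608) + r*(-12*l^2 + 40*l + 272) + 32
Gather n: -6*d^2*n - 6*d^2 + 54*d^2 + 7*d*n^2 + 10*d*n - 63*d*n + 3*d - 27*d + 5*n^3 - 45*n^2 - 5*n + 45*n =48*d^2 - 24*d + 5*n^3 + n^2*(7*d - 45) + n*(-6*d^2 - 53*d + 40)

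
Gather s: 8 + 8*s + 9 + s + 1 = 9*s + 18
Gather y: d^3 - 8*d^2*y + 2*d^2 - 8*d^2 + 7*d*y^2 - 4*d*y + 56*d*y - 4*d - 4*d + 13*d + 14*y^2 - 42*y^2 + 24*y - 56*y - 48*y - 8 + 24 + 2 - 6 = d^3 - 6*d^2 + 5*d + y^2*(7*d - 28) + y*(-8*d^2 + 52*d - 80) + 12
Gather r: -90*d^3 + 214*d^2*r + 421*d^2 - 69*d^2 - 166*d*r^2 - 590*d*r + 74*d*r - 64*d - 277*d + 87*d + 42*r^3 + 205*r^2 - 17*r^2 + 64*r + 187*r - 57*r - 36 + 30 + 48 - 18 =-90*d^3 + 352*d^2 - 254*d + 42*r^3 + r^2*(188 - 166*d) + r*(214*d^2 - 516*d + 194) + 24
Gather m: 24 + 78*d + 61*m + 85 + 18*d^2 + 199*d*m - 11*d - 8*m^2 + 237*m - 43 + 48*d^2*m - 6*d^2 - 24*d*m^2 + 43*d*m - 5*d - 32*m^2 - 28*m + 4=12*d^2 + 62*d + m^2*(-24*d - 40) + m*(48*d^2 + 242*d + 270) + 70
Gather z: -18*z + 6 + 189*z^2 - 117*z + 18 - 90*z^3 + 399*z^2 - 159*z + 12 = -90*z^3 + 588*z^2 - 294*z + 36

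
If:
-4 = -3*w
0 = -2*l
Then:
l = 0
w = 4/3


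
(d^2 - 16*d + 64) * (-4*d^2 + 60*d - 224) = -4*d^4 + 124*d^3 - 1440*d^2 + 7424*d - 14336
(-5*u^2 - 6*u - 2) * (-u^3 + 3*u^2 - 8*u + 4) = 5*u^5 - 9*u^4 + 24*u^3 + 22*u^2 - 8*u - 8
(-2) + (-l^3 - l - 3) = -l^3 - l - 5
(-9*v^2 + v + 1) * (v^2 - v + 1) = -9*v^4 + 10*v^3 - 9*v^2 + 1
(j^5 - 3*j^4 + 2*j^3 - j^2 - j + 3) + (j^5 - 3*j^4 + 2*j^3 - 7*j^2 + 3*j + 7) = 2*j^5 - 6*j^4 + 4*j^3 - 8*j^2 + 2*j + 10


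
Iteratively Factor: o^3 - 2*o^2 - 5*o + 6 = (o + 2)*(o^2 - 4*o + 3) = (o - 3)*(o + 2)*(o - 1)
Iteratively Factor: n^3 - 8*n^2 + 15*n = (n - 5)*(n^2 - 3*n) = n*(n - 5)*(n - 3)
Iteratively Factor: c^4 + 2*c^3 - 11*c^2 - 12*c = (c - 3)*(c^3 + 5*c^2 + 4*c) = (c - 3)*(c + 1)*(c^2 + 4*c) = c*(c - 3)*(c + 1)*(c + 4)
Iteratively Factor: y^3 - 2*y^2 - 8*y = (y)*(y^2 - 2*y - 8) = y*(y - 4)*(y + 2)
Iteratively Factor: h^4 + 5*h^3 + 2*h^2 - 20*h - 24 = (h + 2)*(h^3 + 3*h^2 - 4*h - 12) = (h - 2)*(h + 2)*(h^2 + 5*h + 6) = (h - 2)*(h + 2)*(h + 3)*(h + 2)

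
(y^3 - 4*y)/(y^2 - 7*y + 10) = y*(y + 2)/(y - 5)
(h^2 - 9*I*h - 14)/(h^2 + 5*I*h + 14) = (h - 7*I)/(h + 7*I)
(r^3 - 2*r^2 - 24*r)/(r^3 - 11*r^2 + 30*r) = (r + 4)/(r - 5)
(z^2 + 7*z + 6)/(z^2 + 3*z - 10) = (z^2 + 7*z + 6)/(z^2 + 3*z - 10)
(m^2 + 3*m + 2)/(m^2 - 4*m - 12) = (m + 1)/(m - 6)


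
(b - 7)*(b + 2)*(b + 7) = b^3 + 2*b^2 - 49*b - 98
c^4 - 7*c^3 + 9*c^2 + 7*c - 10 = (c - 5)*(c - 2)*(c - 1)*(c + 1)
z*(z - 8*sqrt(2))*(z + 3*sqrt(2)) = z^3 - 5*sqrt(2)*z^2 - 48*z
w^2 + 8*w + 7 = (w + 1)*(w + 7)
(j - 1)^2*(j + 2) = j^3 - 3*j + 2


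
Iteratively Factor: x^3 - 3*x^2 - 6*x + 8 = (x + 2)*(x^2 - 5*x + 4) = (x - 1)*(x + 2)*(x - 4)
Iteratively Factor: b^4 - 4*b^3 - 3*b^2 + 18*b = (b + 2)*(b^3 - 6*b^2 + 9*b) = (b - 3)*(b + 2)*(b^2 - 3*b) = b*(b - 3)*(b + 2)*(b - 3)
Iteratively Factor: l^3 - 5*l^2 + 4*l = (l - 4)*(l^2 - l) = (l - 4)*(l - 1)*(l)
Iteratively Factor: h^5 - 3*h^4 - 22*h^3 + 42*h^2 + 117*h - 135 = (h - 3)*(h^4 - 22*h^2 - 24*h + 45) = (h - 3)*(h + 3)*(h^3 - 3*h^2 - 13*h + 15) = (h - 5)*(h - 3)*(h + 3)*(h^2 + 2*h - 3) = (h - 5)*(h - 3)*(h - 1)*(h + 3)*(h + 3)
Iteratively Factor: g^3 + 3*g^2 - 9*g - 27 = (g + 3)*(g^2 - 9) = (g + 3)^2*(g - 3)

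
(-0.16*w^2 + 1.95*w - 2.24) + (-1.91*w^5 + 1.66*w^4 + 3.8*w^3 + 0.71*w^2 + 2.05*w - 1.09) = -1.91*w^5 + 1.66*w^4 + 3.8*w^3 + 0.55*w^2 + 4.0*w - 3.33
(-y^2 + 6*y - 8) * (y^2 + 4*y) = -y^4 + 2*y^3 + 16*y^2 - 32*y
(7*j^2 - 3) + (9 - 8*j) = 7*j^2 - 8*j + 6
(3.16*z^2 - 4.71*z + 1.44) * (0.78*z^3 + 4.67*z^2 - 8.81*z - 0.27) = 2.4648*z^5 + 11.0834*z^4 - 48.7121*z^3 + 47.3667*z^2 - 11.4147*z - 0.3888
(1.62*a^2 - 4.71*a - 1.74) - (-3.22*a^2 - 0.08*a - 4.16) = 4.84*a^2 - 4.63*a + 2.42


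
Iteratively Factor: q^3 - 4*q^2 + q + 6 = (q - 2)*(q^2 - 2*q - 3) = (q - 2)*(q + 1)*(q - 3)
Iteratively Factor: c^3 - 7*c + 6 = (c - 1)*(c^2 + c - 6) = (c - 1)*(c + 3)*(c - 2)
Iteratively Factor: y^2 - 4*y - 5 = (y + 1)*(y - 5)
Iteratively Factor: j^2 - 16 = (j + 4)*(j - 4)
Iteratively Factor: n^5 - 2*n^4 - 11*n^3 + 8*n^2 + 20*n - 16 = (n + 2)*(n^4 - 4*n^3 - 3*n^2 + 14*n - 8) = (n - 1)*(n + 2)*(n^3 - 3*n^2 - 6*n + 8) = (n - 4)*(n - 1)*(n + 2)*(n^2 + n - 2) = (n - 4)*(n - 1)*(n + 2)^2*(n - 1)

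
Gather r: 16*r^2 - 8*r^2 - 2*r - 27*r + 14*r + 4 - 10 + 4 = 8*r^2 - 15*r - 2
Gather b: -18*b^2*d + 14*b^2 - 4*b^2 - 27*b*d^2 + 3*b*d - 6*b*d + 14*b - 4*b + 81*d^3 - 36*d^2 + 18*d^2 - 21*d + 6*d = b^2*(10 - 18*d) + b*(-27*d^2 - 3*d + 10) + 81*d^3 - 18*d^2 - 15*d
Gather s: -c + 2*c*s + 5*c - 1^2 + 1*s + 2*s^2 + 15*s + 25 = 4*c + 2*s^2 + s*(2*c + 16) + 24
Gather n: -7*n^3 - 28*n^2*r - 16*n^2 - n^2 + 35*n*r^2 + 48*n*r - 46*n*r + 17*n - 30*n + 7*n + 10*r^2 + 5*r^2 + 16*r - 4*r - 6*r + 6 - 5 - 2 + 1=-7*n^3 + n^2*(-28*r - 17) + n*(35*r^2 + 2*r - 6) + 15*r^2 + 6*r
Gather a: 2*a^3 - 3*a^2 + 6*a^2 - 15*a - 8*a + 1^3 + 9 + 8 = 2*a^3 + 3*a^2 - 23*a + 18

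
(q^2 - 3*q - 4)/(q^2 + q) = (q - 4)/q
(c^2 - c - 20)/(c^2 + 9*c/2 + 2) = 2*(c - 5)/(2*c + 1)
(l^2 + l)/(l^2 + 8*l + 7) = l/(l + 7)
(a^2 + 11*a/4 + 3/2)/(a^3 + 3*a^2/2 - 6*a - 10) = (4*a + 3)/(2*(2*a^2 - a - 10))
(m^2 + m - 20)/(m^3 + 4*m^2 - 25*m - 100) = (m - 4)/(m^2 - m - 20)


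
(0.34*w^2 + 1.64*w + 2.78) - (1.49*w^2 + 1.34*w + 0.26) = -1.15*w^2 + 0.3*w + 2.52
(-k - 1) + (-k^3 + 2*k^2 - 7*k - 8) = -k^3 + 2*k^2 - 8*k - 9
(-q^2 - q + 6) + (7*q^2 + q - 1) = 6*q^2 + 5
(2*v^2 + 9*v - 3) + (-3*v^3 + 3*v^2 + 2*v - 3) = -3*v^3 + 5*v^2 + 11*v - 6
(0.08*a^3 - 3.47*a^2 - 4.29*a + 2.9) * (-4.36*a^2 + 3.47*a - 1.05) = -0.3488*a^5 + 15.4068*a^4 + 6.5795*a^3 - 23.8868*a^2 + 14.5675*a - 3.045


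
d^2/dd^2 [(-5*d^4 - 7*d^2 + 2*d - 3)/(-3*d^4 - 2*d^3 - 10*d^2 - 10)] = 2*(-30*d^9 - 261*d^8 + 18*d^7 - 1008*d^6 - 234*d^5 - 258*d^4 - 100*d^3 + 1500*d^2 + 420*d + 400)/(27*d^12 + 54*d^11 + 306*d^10 + 368*d^9 + 1290*d^8 + 960*d^7 + 2920*d^6 + 1200*d^5 + 3900*d^4 + 600*d^3 + 3000*d^2 + 1000)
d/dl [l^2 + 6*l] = 2*l + 6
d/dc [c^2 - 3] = 2*c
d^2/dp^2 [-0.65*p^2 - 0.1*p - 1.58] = -1.30000000000000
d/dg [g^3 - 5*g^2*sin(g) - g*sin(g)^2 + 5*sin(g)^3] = -5*g^2*cos(g) + 3*g^2 - 10*g*sin(g) - g*sin(2*g) + 15*sin(g)^2*cos(g) - sin(g)^2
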